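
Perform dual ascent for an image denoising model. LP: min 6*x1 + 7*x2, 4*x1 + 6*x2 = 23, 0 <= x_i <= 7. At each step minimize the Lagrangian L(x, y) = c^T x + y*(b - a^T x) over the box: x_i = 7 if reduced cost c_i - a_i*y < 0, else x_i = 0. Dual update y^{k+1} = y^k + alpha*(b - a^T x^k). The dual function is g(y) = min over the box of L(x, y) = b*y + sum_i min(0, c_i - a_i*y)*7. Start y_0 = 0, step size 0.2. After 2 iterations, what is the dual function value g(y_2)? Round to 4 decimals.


Dual ascent for LP: min 6*x1 + 7*x2, 4*x1 + 6*x2 = 23, 0 <= x_i <= 7
Step 1: y^k = 0.0, reduced costs: (6.0, 7.0)
  x^k = (0.0, 0.0), subgradient = b - a^T x = 23.0
  y^{k+1} = 0.0 + 0.2*23.0 = 4.6
Step 2: y^k = 4.6, reduced costs: (-12.4, -20.6)
  x^k = (7.0, 7.0), subgradient = b - a^T x = -47.0
  y^{k+1} = 4.6 + 0.2*-47.0 = -4.8
Dual objective at y_2 = -4.8: reduced costs (25.2, 35.8), box minimizer x = (0.0, 0.0)
g(y_2) = b*y + (c1 - a1*y)*x1 + (c2 - a2*y)*x2 = 23*(-4.8) + 25.2*0.0 + 35.8*0.0 = -110.4 + 0.0 + 0.0 = -110.4


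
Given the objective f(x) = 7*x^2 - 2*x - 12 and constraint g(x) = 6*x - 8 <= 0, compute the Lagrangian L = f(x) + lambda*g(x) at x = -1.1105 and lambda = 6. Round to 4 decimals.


Step 1: Evaluate f(x).
f(-1.1105) = 7*(-1.1105)^2 - 2*(-1.1105) - 12 = -1.1465
Step 2: Evaluate g(x).
g(-1.1105) = 6*-1.1105 - 8 = -14.663
Step 3: Compute Lagrangian.
L = -1.1465 + 6*-14.663 = -89.1245


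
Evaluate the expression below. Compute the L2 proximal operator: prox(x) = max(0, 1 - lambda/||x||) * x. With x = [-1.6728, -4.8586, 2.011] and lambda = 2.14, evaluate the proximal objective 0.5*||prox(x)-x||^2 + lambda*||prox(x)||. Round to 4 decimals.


Step 1: Compute ||x||.
||x|| = 5.518
Step 2: Compute scaling factor.
scale = max(0, 1 - 2.14/5.518) = 0.6122
Step 3: prox(x) = [-1.0241, -2.9743, 1.2311]
||prox(x)|| = 3.378
Step 4: Proximal objective.
0.5*||prox-x||^2 = 2.2898
lambda*||prox|| = 7.2289
Total = 9.5187


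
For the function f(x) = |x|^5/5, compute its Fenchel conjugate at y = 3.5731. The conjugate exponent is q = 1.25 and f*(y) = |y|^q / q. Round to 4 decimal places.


The conjugate exponent q satisfies 1/p + 1/q = 1.
p = 5, so q = 5/(5 - 1) = 1.25
|y|^q = 3.5731^1.25 = 4.9125
f*(3.5731) = 4.9125 / 1.25 = 3.93


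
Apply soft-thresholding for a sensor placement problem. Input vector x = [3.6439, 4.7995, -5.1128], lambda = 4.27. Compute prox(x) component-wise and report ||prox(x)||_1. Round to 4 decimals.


Soft-thresholding with lambda = 4.27:
prox(3.6439) = sign(3.6439)*max(|3.6439| - 4.27, 0) = 0.0
prox(4.7995) = sign(4.7995)*max(|4.7995| - 4.27, 0) = 0.5295
prox(-5.1128) = sign(-5.1128)*max(|-5.1128| - 4.27, 0) = -0.8428
prox(x) = [0.0, 0.5295, -0.8428]
||prox(x)||_1 = 0.0 + 0.5295 + 0.8428 = 1.3723


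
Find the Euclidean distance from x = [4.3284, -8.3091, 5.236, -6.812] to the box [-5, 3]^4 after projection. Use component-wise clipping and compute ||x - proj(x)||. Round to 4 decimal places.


Project each component onto [-5, 3].
clip(4.3284) = 3.0, clip(-8.3091) = -5.0, clip(5.236) = 3.0, clip(-6.812) = -5.0
Projection = [3.0, -5.0, 3.0, -5.0]
Squared diffs: [1.7646, 10.9501, 4.9997, 3.2833]
Distance = sqrt(20.9977) = 4.5823


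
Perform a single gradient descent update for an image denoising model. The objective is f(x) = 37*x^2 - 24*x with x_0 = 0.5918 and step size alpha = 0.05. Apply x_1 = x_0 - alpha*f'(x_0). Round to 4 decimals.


We compute the gradient at x_0 and apply the update.
f'(x) = 74*x - 24
f'(0.5918) = 74*0.5918 - 24 = 19.7932
x_1 = 0.5918 - 0.05*19.7932 = -0.3979


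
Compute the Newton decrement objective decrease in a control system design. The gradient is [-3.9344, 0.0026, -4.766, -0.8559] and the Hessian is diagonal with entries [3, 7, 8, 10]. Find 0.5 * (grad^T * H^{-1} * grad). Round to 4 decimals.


Step 1: H is diagonal, so H^(-1) * g = [-1.3115, 0.0004, -0.5958, -0.0856].
Step 2: g^T H^(-1) g = sum_i g_i^2 / H_ii
  = (-3.9344)^2/3 + (0.0026)^2/7 + (-4.766)^2/8 + (-0.8559)^2/10
  = 5.1598 + 0.0 + 2.8393 + 0.0733 = 8.0724
Step 3: Objective decrease = 0.5 * g^T H^(-1) g = 4.0362


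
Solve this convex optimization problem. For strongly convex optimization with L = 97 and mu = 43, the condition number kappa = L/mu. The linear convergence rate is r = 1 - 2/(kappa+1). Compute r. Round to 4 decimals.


Step 1: Compute the condition number.
kappa = L/mu = 97/43 = 2.2558
Step 2: Compute the convergence rate.
r = 1 - 2/(kappa + 1) = 1 - 2*mu/(L + mu) = (L - mu)/(L + mu) = 54/140 = 0.3857


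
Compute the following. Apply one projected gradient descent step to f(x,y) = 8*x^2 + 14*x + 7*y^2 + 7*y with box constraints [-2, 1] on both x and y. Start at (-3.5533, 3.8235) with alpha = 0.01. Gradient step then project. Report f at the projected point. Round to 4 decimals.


Step 1: Compute gradient at (-3.5533, 3.8235).
grad_x = 2*8*-3.5533 + 14 = -42.8528
grad_y = 2*7*3.8235 + 7 = 60.529
Step 2: Gradient step.
x_raw = -3.5533 - 0.01*-42.8528 = -3.1248
y_raw = 3.8235 - 0.01*60.529 = 3.2182
Step 3: Project onto [-2, 1].
x_proj = clip(-3.1248) = -2.0
y_proj = clip(3.2182) = 1.0
Step 4: Evaluate f.
f(-2.0, 1.0) = 18.0


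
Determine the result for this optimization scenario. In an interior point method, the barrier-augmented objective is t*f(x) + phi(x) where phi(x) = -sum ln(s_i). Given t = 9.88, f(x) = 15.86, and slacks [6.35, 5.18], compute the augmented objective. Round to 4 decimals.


Step 1: Compute log-barrier.
ln values: [1.8485, 1.6448]
phi = -(1.8485 + 1.6448) = -3.4933
Step 2: Compute augmented objective.
t*f(x) = 9.88*15.86 = 156.6968
Total = 156.6968 - 3.4933 = 153.2035


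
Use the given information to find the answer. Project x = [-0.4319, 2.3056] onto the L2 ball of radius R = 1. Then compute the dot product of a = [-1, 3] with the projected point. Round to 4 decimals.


Step 1: Compute ||x|| (intermediates to 6 decimals).
||x|| = sqrt((-0.4319)^2 + 2.3056^2) = 2.345704
Step 2: Project.
Since ||x|| > R, scale = R/||x|| = 1/2.345704 = 0.426311, proj(x) = scale * x
proj(x) = [-0.184124, 0.982903]
Step 3: Dot product.
a^T * proj(x) = -1*(-0.184124) + 3*0.982903 = 3.1328


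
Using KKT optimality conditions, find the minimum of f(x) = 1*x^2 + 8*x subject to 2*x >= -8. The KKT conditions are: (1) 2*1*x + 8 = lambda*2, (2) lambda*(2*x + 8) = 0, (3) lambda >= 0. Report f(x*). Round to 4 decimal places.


Step 1: Try lambda = 0 (constraint inactive).
Stationarity: 2*1*x + 8 = 0
x* = -8/(2*1) = -4.0
Check constraint: 2*-4.0 = -8.0 >= -8 -- satisfied.
Step 2: Compute optimal value.
f(x*) = 1*(-4.0)^2 + 8*(-4.0) = -16.0


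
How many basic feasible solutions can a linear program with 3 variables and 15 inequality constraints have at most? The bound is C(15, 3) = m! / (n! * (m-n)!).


Each vertex corresponds to some choice of n active constraints out of m, so the number of vertices is at most C(m, n) = m! / (n!(m-n)!).
m = 15, n = 3
Numerator: 15 * 14 * 13
Denominator: 3! = 6
C(15, 3) = 455


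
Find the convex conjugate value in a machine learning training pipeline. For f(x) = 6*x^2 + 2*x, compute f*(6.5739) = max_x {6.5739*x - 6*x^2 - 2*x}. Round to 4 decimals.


f*(y) = sup_x {y*x - a*x^2 - b*x} = sup_x {(y-b)*x - a*x^2}
FOC: (y - b) - 2a*x = 0 => x* = (y - b)/(2a)
x* = (6.5739 - 2)/(2*6) = 0.3812
f*(6.5739) = (y-b)^2/(4a) = (6.5739 - 2)^2/(4*6)
= 20.9206/24 = 0.8717


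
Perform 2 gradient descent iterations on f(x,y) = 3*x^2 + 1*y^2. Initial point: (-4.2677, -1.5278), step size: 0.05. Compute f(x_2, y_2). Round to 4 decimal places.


Gradient descent on f(x,y) = 3*x^2 + 1*y^2.
Starting point: (-4.2677, -1.5278), alpha = 0.05
Step 1: grad_x = 2*3*-4.2677 = -25.6062, grad_y = 2*1*-1.5278 = -3.0556
  x_1 = -4.2677 - 0.05*-25.6062 = -2.9874
  y_1 = -1.5278 - 0.05*-3.0556 = -1.375
Step 2: grad_x = 2*3*-2.9874 = -17.9243, grad_y = 2*1*-1.375 = -2.75
  x_2 = -2.9874 - 0.05*-17.9243 = -2.0912
  y_2 = -1.375 - 0.05*-2.75 = -1.2375
f(-2.0912, -1.2375) = 3*(-2.0912)^2 + 1*(-1.2375)^2 = 14.6505


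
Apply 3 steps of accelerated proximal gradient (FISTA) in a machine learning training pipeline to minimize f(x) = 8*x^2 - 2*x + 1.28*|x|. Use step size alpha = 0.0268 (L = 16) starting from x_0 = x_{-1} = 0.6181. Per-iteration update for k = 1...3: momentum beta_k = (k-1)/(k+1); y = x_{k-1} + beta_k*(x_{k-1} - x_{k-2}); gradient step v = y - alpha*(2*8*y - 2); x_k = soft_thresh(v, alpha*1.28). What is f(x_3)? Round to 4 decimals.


FISTA on f(x) = 8*x^2 - 2*x + 1.28*|x|
L = 16, alpha = 0.0268
Iteration 1: beta = 0.0, y = 0.6181 + 0.0*(0.6181 - 0.6181) = 0.6181
  grad(y) = 7.8896, v = y - alpha*grad = 0.4067
  prox(v) = soft_thresh(0.4067, 0.0343) = 0.3724
Iteration 2: beta = 0.3333, y = 0.3724 + 0.3333*(0.3724 - 0.6181) = 0.2904
  grad(y) = 2.647, v = y - alpha*grad = 0.2195
  prox(v) = soft_thresh(0.2195, 0.0343) = 0.1852
Iteration 3: beta = 0.5, y = 0.1852 + 0.5*(0.1852 - 0.3724) = 0.0916
  grad(y) = -0.5342, v = y - alpha*grad = 0.1059
  prox(v) = soft_thresh(0.1059, 0.0343) = 0.0716
f(x_3) = 8*0.0716^2 - 2*0.0716 + 1.28*|0.0716| = -0.0105


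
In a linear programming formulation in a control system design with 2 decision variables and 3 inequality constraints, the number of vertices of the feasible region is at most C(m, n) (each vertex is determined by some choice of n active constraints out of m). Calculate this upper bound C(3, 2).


Each vertex corresponds to some choice of n active constraints out of m, so the number of vertices is at most C(m, n) = m! / (n!(m-n)!).
m = 3, n = 2
Numerator: 3 * 2
Denominator: 2! = 2
C(3, 2) = 3


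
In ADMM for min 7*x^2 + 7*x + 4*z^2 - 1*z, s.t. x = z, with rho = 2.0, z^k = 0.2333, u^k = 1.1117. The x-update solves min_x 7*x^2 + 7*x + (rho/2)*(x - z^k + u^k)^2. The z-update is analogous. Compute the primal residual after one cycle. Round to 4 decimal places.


ADMM iteration with rho = 2.0, z^k = 0.2333, u^k = 1.1117
Step 1: x-update.
Minimize 7*x^2 + 7*x + (2.0/2)*(x - 0.2333 + 1.1117)^2
FOC: (2*7 + 2.0)*x = -7 + 2.0*(0.2333 - 1.1117)
x^{k+1} = -0.5473
Step 2: z-update.
Minimize 4*z^2 - 1*z + (2.0/2)*(-0.5473 - z + 1.1117)^2
FOC: (2*4 + 2.0)*z = 1 + 2.0*(-0.5473 + 1.1117)
z^{k+1} = 0.2129
Step 3: u-update.
u^{k+1} = 1.1117 - 0.5473 - 0.2129 = 0.3515
Step 4: Primal residual = |-0.5473 - 0.2129| = 0.7602


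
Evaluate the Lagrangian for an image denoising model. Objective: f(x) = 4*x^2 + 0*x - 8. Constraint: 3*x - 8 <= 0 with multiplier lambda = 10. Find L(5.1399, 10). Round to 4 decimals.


Step 1: Evaluate f(x).
f(5.1399) = 4*5.1399^2 + 0*5.1399 - 8 = 97.6743
Step 2: Evaluate g(x).
g(5.1399) = 3*5.1399 - 8 = 7.4197
Step 3: Compute Lagrangian.
L = 97.6743 + 10*7.4197 = 171.8713


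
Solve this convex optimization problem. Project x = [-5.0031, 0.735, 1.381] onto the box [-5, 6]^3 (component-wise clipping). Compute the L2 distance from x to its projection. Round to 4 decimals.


Project each component onto [-5, 6].
clip(-5.0031) = -5.0, clip(0.735) = 0.735, clip(1.381) = 1.381
Projection = [-5.0, 0.735, 1.381]
Squared diffs: [0.0, 0.0, 0.0]
Distance = sqrt(0.0) = 0.0031


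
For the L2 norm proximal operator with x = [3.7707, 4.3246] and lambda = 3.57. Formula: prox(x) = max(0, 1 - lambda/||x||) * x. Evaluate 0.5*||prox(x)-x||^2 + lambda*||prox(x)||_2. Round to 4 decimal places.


Step 1: Compute ||x||.
||x|| = 5.7376
Step 2: Compute scaling factor.
scale = max(0, 1 - 3.57/5.7376) = 0.3778
Step 3: prox(x) = [1.4245, 1.6338]
||prox(x)|| = 2.1676
Step 4: Proximal objective.
0.5*||prox-x||^2 = 6.3725
lambda*||prox|| = 7.7383
Total = 14.1109


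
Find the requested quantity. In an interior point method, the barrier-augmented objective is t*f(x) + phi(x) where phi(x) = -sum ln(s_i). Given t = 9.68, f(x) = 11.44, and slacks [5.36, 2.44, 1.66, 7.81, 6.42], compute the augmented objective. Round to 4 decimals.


Step 1: Compute log-barrier.
ln values: [1.679, 0.892, 0.5068, 2.0554, 1.8594]
phi = -(1.679 + 0.892 + 0.5068 + 2.0554 + 1.8594) = -6.9926
Step 2: Compute augmented objective.
t*f(x) = 9.68*11.44 = 110.7392
Total = 110.7392 - 6.9926 = 103.7466


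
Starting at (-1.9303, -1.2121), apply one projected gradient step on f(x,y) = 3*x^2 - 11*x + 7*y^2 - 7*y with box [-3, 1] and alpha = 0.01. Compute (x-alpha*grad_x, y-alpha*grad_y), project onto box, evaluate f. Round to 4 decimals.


Step 1: Compute gradient at (-1.9303, -1.2121).
grad_x = 2*3*-1.9303 - 11 = -22.5818
grad_y = 2*7*-1.2121 - 7 = -23.9694
Step 2: Gradient step.
x_raw = -1.9303 - 0.01*-22.5818 = -1.7045
y_raw = -1.2121 - 0.01*-23.9694 = -0.9724
Step 3: Project onto [-3, 1].
x_proj = clip(-1.7045) = -1.7045
y_proj = clip(-0.9724) = -0.9724
Step 4: Evaluate f.
f(-1.7045, -0.9724) = 40.8909


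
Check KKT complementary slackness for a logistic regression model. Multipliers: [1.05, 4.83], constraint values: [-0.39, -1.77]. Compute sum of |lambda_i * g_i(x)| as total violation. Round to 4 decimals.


KKT complementary slackness check:
lambda_1 * g_1 = 1.05 * -0.39 = -0.4095
lambda_2 * g_2 = 4.83 * -1.77 = -8.5491
Total violation = 0.4095 + 8.5491 = 8.9586


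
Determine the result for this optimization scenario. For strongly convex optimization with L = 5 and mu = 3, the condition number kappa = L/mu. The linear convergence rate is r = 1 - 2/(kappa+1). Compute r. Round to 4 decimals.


Step 1: Compute the condition number.
kappa = L/mu = 5/3 = 1.6667
Step 2: Compute the convergence rate.
r = 1 - 2/(kappa + 1) = 1 - 2*mu/(L + mu) = (L - mu)/(L + mu) = 2/8 = 0.25


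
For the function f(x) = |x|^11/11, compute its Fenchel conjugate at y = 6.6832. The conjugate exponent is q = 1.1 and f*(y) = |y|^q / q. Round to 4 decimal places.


The conjugate exponent q satisfies 1/p + 1/q = 1.
p = 11, so q = 11/(11 - 1) = 1.1
|y|^q = 6.6832^1.1 = 8.0813
f*(6.6832) = 8.0813 / 1.1 = 7.3467


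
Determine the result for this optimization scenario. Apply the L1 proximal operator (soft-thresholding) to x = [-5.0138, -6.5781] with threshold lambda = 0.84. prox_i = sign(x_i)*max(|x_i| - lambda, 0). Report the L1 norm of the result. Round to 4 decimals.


Soft-thresholding with lambda = 0.84:
prox(-5.0138) = sign(-5.0138)*max(|-5.0138| - 0.84, 0) = -4.1738
prox(-6.5781) = sign(-6.5781)*max(|-6.5781| - 0.84, 0) = -5.7381
prox(x) = [-4.1738, -5.7381]
||prox(x)||_1 = 4.1738 + 5.7381 = 9.9119


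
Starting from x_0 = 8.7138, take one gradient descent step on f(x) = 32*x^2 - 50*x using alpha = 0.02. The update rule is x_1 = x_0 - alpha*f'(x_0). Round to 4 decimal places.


We compute the gradient at x_0 and apply the update.
f'(x) = 64*x - 50
f'(8.7138) = 64*8.7138 - 50 = 507.6832
x_1 = 8.7138 - 0.02*507.6832 = -1.4399


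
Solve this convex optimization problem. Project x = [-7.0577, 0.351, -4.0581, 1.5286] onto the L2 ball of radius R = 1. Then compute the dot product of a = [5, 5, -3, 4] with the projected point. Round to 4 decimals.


Step 1: Compute ||x|| (intermediates to 6 decimals).
||x|| = sqrt((-7.0577)^2 + 0.351^2 + (-4.0581)^2 + 1.5286^2) = 8.290906
Step 2: Project.
Since ||x|| > R, scale = R/||x|| = 1/8.290906 = 0.120614, proj(x) = scale * x
proj(x) = [-0.851257, 0.042336, -0.489464, 0.184371]
Step 3: Dot product.
a^T * proj(x) = 5*(-0.851257) + 5*0.042336 - 3*(-0.489464) + 4*0.184371 = -1.8387


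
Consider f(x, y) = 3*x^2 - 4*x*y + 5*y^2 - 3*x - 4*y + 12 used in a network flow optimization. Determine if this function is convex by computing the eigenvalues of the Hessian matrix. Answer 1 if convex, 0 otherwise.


The Hessian of f(x,y) = 3*x^2 - 4*x*y + 5*y^2 - 3*x - 4*y + 12 is:
H = [[6, -4], [-4, 10]]
Trace = 6 + 10 = 16
Determinant = 6*10 - (-4)^2 = 44
Discriminant = (16)^2 - 4*44 = 80.0
Eigenvalues: lambda_1 = 3.5279, lambda_2 = 12.4721
The function is convex.

1


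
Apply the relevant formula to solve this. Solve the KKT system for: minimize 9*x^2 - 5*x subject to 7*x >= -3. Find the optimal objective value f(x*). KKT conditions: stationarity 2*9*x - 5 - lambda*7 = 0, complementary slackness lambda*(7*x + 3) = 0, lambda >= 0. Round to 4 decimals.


Step 1: Try lambda = 0 (constraint inactive).
Stationarity: 2*9*x - 5 = 0
x* = 5/(2*9) = 5/18 = 0.2778 (rounded; the exact value 5/18 is used below)
Check constraint: 7*0.2778 = 1.9446 >= -3 -- satisfied.
Step 2: Compute optimal value.
f(x*) = 9*(5/18)^2 - 5*(5/18) = -0.6944


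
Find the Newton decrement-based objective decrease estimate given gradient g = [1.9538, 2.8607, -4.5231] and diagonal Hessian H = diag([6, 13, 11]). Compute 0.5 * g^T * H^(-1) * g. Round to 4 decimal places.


Step 1: H is diagonal, so H^(-1) * g = [0.3256, 0.2201, -0.4112].
Step 2: g^T H^(-1) g = sum_i g_i^2 / H_ii
  = (1.9538)^2/6 + (2.8607)^2/13 + (-4.5231)^2/11
  = 0.6362 + 0.6295 + 1.8599 = 3.1256
Step 3: Objective decrease = 0.5 * g^T H^(-1) g = 1.5628


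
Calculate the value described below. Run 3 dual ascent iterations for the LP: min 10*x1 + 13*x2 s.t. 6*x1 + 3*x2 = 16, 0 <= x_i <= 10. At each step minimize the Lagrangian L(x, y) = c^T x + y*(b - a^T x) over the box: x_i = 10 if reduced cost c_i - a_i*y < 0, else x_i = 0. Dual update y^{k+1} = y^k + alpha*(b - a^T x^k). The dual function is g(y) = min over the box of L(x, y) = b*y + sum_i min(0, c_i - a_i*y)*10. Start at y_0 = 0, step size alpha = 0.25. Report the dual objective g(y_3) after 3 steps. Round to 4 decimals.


Dual ascent for LP: min 10*x1 + 13*x2, 6*x1 + 3*x2 = 16, 0 <= x_i <= 10
Step 1: y^k = 0.0, reduced costs: (10.0, 13.0)
  x^k = (0.0, 0.0), subgradient = b - a^T x = 16.0
  y^{k+1} = 0.0 + 0.25*16.0 = 4.0
Step 2: y^k = 4.0, reduced costs: (-14.0, 1.0)
  x^k = (10.0, 0.0), subgradient = b - a^T x = -44.0
  y^{k+1} = 4.0 + 0.25*-44.0 = -7.0
Step 3: y^k = -7.0, reduced costs: (52.0, 34.0)
  x^k = (0.0, 0.0), subgradient = b - a^T x = 16.0
  y^{k+1} = -7.0 + 0.25*16.0 = -3.0
Dual objective at y_3 = -3.0: reduced costs (28.0, 22.0), box minimizer x = (0.0, 0.0)
g(y_3) = b*y + (c1 - a1*y)*x1 + (c2 - a2*y)*x2 = 16*(-3.0) + 28.0*0.0 + 22.0*0.0 = -48.0 + 0.0 + 0.0 = -48.0


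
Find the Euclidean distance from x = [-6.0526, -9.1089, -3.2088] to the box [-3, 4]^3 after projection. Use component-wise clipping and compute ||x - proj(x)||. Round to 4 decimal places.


Project each component onto [-3, 4].
clip(-6.0526) = -3.0, clip(-9.1089) = -3.0, clip(-3.2088) = -3.0
Projection = [-3.0, -3.0, -3.0]
Squared diffs: [9.3184, 37.3187, 0.0436]
Distance = sqrt(46.6807) = 6.8323


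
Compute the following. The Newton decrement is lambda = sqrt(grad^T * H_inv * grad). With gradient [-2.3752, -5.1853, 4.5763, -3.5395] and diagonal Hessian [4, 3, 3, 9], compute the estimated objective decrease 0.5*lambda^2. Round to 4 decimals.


Step 1: H is diagonal, so H^(-1) * g = [-0.5938, -1.7284, 1.5254, -0.3933].
Step 2: g^T H^(-1) g = sum_i g_i^2 / H_ii
  = (-2.3752)^2/4 + (-5.1853)^2/3 + (4.5763)^2/3 + (-3.5395)^2/9
  = 1.4104 + 8.9624 + 6.9808 + 1.392 = 18.7457
Step 3: Objective decrease = 0.5 * g^T H^(-1) g = 9.3728


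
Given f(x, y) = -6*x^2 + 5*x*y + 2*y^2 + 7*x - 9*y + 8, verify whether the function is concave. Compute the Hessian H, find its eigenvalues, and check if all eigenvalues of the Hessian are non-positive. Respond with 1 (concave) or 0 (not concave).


The Hessian of f(x,y) = -6*x^2 + 5*x*y + 2*y^2 + 7*x - 9*y + 8 is:
H = [[-12, 5], [5, 4]]
Trace = -12 + 4 = -8
Determinant = -12*4 - (5)^2 = -73
Discriminant = (-8)^2 - 4*-73 = 356.0
Eigenvalues: lambda_1 = -13.434, lambda_2 = 5.434
The function is not concave.

0


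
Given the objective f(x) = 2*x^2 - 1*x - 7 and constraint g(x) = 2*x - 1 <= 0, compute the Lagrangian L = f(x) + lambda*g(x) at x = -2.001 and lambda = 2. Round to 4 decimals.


Step 1: Evaluate f(x).
f(-2.001) = 2*(-2.001)^2 - 1*(-2.001) - 7 = 3.009
Step 2: Evaluate g(x).
g(-2.001) = 2*-2.001 - 1 = -5.002
Step 3: Compute Lagrangian.
L = 3.009 + 2*-5.002 = -6.995


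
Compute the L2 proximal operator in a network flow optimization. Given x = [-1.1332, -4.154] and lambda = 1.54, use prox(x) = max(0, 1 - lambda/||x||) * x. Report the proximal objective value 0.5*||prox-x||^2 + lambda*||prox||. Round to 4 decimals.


Step 1: Compute ||x||.
||x|| = 4.3058
Step 2: Compute scaling factor.
scale = max(0, 1 - 1.54/4.3058) = 0.6423
Step 3: prox(x) = [-0.7279, -2.6683]
||prox(x)|| = 2.7658
Step 4: Proximal objective.
0.5*||prox-x||^2 = 1.1858
lambda*||prox|| = 4.2593
Total = 5.4451


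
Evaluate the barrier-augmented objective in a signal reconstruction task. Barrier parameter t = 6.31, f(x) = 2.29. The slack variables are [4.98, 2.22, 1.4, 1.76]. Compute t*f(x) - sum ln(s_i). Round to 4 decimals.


Step 1: Compute log-barrier.
ln values: [1.6054, 0.7975, 0.3365, 0.5653]
phi = -(1.6054 + 0.7975 + 0.3365 + 0.5653) = -3.3047
Step 2: Compute augmented objective.
t*f(x) = 6.31*2.29 = 14.4499
Total = 14.4499 - 3.3047 = 11.1452


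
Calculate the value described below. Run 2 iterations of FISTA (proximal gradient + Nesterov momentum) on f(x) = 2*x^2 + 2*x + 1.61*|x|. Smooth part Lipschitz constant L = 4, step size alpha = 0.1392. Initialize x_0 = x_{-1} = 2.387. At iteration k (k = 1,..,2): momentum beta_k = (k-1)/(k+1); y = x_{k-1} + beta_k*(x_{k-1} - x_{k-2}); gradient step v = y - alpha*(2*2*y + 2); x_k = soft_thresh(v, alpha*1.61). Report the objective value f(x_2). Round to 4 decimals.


FISTA on f(x) = 2*x^2 + 2*x + 1.61*|x|
L = 4, alpha = 0.1392
Iteration 1: beta = 0.0, y = 2.387 + 0.0*(2.387 - 2.387) = 2.387
  grad(y) = 11.548, v = y - alpha*grad = 0.7795
  prox(v) = soft_thresh(0.7795, 0.2241) = 0.5554
Iteration 2: beta = 0.3333, y = 0.5554 + 0.3333*(0.5554 - 2.387) = -0.0551
  grad(y) = 1.7795, v = y - alpha*grad = -0.3028
  prox(v) = soft_thresh(-0.3028, 0.2241) = -0.0787
f(x_2) = 2*(-0.0787)^2 + 2*(-0.0787) + 1.61*|-0.0787| = -0.0183


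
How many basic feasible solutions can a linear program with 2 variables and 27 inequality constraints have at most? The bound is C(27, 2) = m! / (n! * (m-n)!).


Each vertex corresponds to some choice of n active constraints out of m, so the number of vertices is at most C(m, n) = m! / (n!(m-n)!).
m = 27, n = 2
Numerator: 27 * 26
Denominator: 2! = 2
C(27, 2) = 351


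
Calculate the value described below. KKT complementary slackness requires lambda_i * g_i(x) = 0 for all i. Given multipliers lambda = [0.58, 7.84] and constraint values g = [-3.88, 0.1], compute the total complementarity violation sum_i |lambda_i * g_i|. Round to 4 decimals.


KKT complementary slackness check:
lambda_1 * g_1 = 0.58 * -3.88 = -2.2504
lambda_2 * g_2 = 7.84 * 0.1 = 0.784
Total violation = 2.2504 + 0.784 = 3.0344


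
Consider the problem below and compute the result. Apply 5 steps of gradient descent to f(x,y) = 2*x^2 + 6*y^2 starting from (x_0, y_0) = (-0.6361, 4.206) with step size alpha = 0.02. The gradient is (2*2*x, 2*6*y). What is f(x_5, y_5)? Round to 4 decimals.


Gradient descent on f(x,y) = 2*x^2 + 6*y^2.
Starting point: (-0.6361, 4.206), alpha = 0.02
Step 1: grad_x = 2*2*-0.6361 = -2.5444, grad_y = 2*6*4.206 = 50.472
  x_1 = -0.6361 - 0.02*-2.5444 = -0.5852
  y_1 = 4.206 - 0.02*50.472 = 3.1966
Step 2: grad_x = 2*2*-0.5852 = -2.3408, grad_y = 2*6*3.1966 = 38.3587
  x_2 = -0.5852 - 0.02*-2.3408 = -0.5384
  y_2 = 3.1966 - 0.02*38.3587 = 2.4294
Step 3: grad_x = 2*2*-0.5384 = -2.1536, grad_y = 2*6*2.4294 = 29.1526
  x_3 = -0.5384 - 0.02*-2.1536 = -0.4953
  y_3 = 2.4294 - 0.02*29.1526 = 1.8463
Step 4: grad_x = 2*2*-0.4953 = -1.9813, grad_y = 2*6*1.8463 = 22.156
  x_4 = -0.4953 - 0.02*-1.9813 = -0.4557
  y_4 = 1.8463 - 0.02*22.156 = 1.4032
Step 5: grad_x = 2*2*-0.4557 = -1.8228, grad_y = 2*6*1.4032 = 16.8386
  x_5 = -0.4557 - 0.02*-1.8228 = -0.4192
  y_5 = 1.4032 - 0.02*16.8386 = 1.0664
f(-0.4192, 1.0664) = 2*(-0.4192)^2 + 6*1.0664^2 = 7.1753


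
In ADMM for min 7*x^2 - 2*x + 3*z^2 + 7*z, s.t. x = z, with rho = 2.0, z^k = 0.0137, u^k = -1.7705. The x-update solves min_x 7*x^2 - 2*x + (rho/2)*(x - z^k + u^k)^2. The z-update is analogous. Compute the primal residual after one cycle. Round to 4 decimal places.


ADMM iteration with rho = 2.0, z^k = 0.0137, u^k = -1.7705
Step 1: x-update.
Minimize 7*x^2 - 2*x + (2.0/2)*(x - 0.0137 - 1.7705)^2
FOC: (2*7 + 2.0)*x = 2 + 2.0*(0.0137 + 1.7705)
x^{k+1} = 0.348
Step 2: z-update.
Minimize 3*z^2 + 7*z + (2.0/2)*(0.348 - z - 1.7705)^2
FOC: (2*3 + 2.0)*z = -7 + 2.0*(0.348 - 1.7705)
z^{k+1} = -1.2306
Step 3: u-update.
u^{k+1} = -1.7705 + 0.348 + 1.2306 = -0.1919
Step 4: Primal residual = |0.348 + 1.2306| = 1.5786


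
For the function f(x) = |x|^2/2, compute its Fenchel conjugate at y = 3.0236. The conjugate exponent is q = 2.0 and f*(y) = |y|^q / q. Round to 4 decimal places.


The conjugate exponent q satisfies 1/p + 1/q = 1.
p = 2, so q = 2/(2 - 1) = 2.0
|y|^q = 3.0236^2.0 = 9.1422
f*(3.0236) = 9.1422 / 2.0 = 4.5711


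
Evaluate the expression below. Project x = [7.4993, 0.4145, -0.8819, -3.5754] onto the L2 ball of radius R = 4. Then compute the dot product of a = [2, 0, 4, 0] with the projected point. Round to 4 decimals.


Step 1: Compute ||x|| (intermediates to 6 decimals).
||x|| = sqrt(7.4993^2 + 0.4145^2 + (-0.8819)^2 + (-3.5754)^2) = 8.364959
Step 2: Project.
Since ||x|| > R, scale = R/||x|| = 4/8.364959 = 0.478185, proj(x) = scale * x
proj(x) = [3.586053, 0.198208, -0.421711, -1.709703]
Step 3: Dot product.
a^T * proj(x) = 2*3.586053 + 0*0.198208 + 4*(-0.421711) + 0*(-1.709703) = 5.4853


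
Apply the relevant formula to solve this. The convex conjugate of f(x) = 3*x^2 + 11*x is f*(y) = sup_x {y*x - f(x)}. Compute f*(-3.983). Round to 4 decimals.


f*(y) = sup_x {y*x - a*x^2 - b*x} = sup_x {(y-b)*x - a*x^2}
FOC: (y - b) - 2a*x = 0 => x* = (y - b)/(2a)
x* = (-3.983 - 11)/(2*3) = -2.4972
f*(-3.983) = (y-b)^2/(4a) = (-3.983 - 11)^2/(4*3)
= 224.4903/12 = 18.7075


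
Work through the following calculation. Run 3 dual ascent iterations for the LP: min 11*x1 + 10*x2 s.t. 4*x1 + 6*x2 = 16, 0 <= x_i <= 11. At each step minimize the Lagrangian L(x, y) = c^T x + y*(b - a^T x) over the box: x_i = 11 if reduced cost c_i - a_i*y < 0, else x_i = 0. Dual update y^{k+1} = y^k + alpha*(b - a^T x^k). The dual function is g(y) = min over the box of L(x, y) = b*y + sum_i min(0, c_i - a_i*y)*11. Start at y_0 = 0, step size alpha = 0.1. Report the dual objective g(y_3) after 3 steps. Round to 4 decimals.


Dual ascent for LP: min 11*x1 + 10*x2, 4*x1 + 6*x2 = 16, 0 <= x_i <= 11
Step 1: y^k = 0.0, reduced costs: (11.0, 10.0)
  x^k = (0.0, 0.0), subgradient = b - a^T x = 16.0
  y^{k+1} = 0.0 + 0.1*16.0 = 1.6
Step 2: y^k = 1.6, reduced costs: (4.6, 0.4)
  x^k = (0.0, 0.0), subgradient = b - a^T x = 16.0
  y^{k+1} = 1.6 + 0.1*16.0 = 3.2
Step 3: y^k = 3.2, reduced costs: (-1.8, -9.2)
  x^k = (11.0, 11.0), subgradient = b - a^T x = -94.0
  y^{k+1} = 3.2 + 0.1*-94.0 = -6.2
Dual objective at y_3 = -6.2: reduced costs (35.8, 47.2), box minimizer x = (0.0, 0.0)
g(y_3) = b*y + (c1 - a1*y)*x1 + (c2 - a2*y)*x2 = 16*(-6.2) + 35.8*0.0 + 47.2*0.0 = -99.2 + 0.0 + 0.0 = -99.2


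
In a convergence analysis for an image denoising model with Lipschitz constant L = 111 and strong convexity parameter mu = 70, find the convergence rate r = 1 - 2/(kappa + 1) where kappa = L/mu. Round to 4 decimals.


Step 1: Compute the condition number.
kappa = L/mu = 111/70 = 1.5857
Step 2: Compute the convergence rate.
r = 1 - 2/(kappa + 1) = 1 - 2*mu/(L + mu) = (L - mu)/(L + mu) = 41/181 = 0.2265


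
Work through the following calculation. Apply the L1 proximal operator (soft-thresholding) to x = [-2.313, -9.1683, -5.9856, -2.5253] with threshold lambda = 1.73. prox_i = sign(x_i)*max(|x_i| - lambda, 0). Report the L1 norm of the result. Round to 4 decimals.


Soft-thresholding with lambda = 1.73:
prox(-2.313) = sign(-2.313)*max(|-2.313| - 1.73, 0) = -0.583
prox(-9.1683) = sign(-9.1683)*max(|-9.1683| - 1.73, 0) = -7.4383
prox(-5.9856) = sign(-5.9856)*max(|-5.9856| - 1.73, 0) = -4.2556
prox(-2.5253) = sign(-2.5253)*max(|-2.5253| - 1.73, 0) = -0.7953
prox(x) = [-0.583, -7.4383, -4.2556, -0.7953]
||prox(x)||_1 = 0.583 + 7.4383 + 4.2556 + 0.7953 = 13.0722


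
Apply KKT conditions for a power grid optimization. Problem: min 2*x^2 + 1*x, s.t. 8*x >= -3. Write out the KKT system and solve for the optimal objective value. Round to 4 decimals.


Step 1: Try lambda = 0 (constraint inactive).
Stationarity: 2*2*x + 1 = 0
x* = -1/(2*2) = -0.25
Check constraint: 8*-0.25 = -2.0 >= -3 -- satisfied.
Step 2: Compute optimal value.
f(x*) = 2*(-0.25)^2 + 1*(-0.25) = -0.125


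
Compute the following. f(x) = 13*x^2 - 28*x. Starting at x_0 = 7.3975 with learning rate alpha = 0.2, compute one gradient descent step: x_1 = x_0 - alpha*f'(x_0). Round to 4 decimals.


We compute the gradient at x_0 and apply the update.
f'(x) = 26*x - 28
f'(7.3975) = 26*7.3975 - 28 = 164.335
x_1 = 7.3975 - 0.2*164.335 = -25.4695


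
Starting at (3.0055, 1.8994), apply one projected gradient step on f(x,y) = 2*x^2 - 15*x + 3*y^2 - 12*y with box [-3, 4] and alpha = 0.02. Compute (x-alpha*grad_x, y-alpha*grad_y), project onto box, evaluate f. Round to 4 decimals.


Step 1: Compute gradient at (3.0055, 1.8994).
grad_x = 2*2*3.0055 - 15 = -2.978
grad_y = 2*3*1.8994 - 12 = -0.6036
Step 2: Gradient step.
x_raw = 3.0055 - 0.02*-2.978 = 3.0651
y_raw = 1.8994 - 0.02*-0.6036 = 1.9115
Step 3: Project onto [-3, 4].
x_proj = clip(3.0651) = 3.0651
y_proj = clip(1.9115) = 1.9115
Step 4: Evaluate f.
f(3.0651, 1.9115) = -39.1632


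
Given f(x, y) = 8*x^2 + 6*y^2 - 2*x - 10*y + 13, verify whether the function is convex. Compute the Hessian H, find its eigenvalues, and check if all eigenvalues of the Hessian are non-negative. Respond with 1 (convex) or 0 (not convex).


The Hessian of f(x,y) = 8*x^2 + 6*y^2 - 2*x - 10*y + 13 is:
H = [[16, 0], [0, 12]]
Trace = 16 + 12 = 28
Determinant = 16*12 - (0)^2 = 192
Discriminant = (28)^2 - 4*192 = 16.0
Eigenvalues: lambda_1 = 12.0, lambda_2 = 16.0
The function is convex.

1


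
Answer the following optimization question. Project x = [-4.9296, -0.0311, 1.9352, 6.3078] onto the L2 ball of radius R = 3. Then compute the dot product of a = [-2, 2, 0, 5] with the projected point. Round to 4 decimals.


Step 1: Compute ||x|| (intermediates to 6 decimals).
||x|| = sqrt((-4.9296)^2 + (-0.0311)^2 + 1.9352^2 + 6.3078^2) = 8.236217
Step 2: Project.
Since ||x|| > R, scale = R/||x|| = 3/8.236217 = 0.364245, proj(x) = scale * x
proj(x) = [-1.795582, -0.011328, 0.704887, 2.297585]
Step 3: Dot product.
a^T * proj(x) = -2*(-1.795582) + 2*(-0.011328) + 0*0.704887 + 5*2.297585 = 15.0564


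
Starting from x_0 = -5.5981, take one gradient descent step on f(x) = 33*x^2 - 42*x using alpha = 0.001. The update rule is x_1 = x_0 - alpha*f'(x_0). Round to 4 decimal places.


We compute the gradient at x_0 and apply the update.
f'(x) = 66*x - 42
f'(-5.5981) = 66*-5.5981 - 42 = -411.4746
x_1 = -5.5981 - 0.001*-411.4746 = -5.1866


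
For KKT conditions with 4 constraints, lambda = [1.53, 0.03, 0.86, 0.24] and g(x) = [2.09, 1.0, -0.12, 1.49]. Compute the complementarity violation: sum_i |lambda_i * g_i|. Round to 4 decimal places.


KKT complementary slackness check:
lambda_1 * g_1 = 1.53 * 2.09 = 3.1977
lambda_2 * g_2 = 0.03 * 1.0 = 0.03
lambda_3 * g_3 = 0.86 * -0.12 = -0.1032
lambda_4 * g_4 = 0.24 * 1.49 = 0.3576
Total violation = 3.1977 + 0.03 + 0.1032 + 0.3576 = 3.6885


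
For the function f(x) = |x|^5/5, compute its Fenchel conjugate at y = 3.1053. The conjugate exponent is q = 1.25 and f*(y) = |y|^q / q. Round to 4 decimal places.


The conjugate exponent q satisfies 1/p + 1/q = 1.
p = 5, so q = 5/(5 - 1) = 1.25
|y|^q = 3.1053^1.25 = 4.1222
f*(3.1053) = 4.1222 / 1.25 = 3.2978


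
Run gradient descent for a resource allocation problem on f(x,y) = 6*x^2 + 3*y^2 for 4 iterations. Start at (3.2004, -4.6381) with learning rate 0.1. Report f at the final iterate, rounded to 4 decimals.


Gradient descent on f(x,y) = 6*x^2 + 3*y^2.
Starting point: (3.2004, -4.6381), alpha = 0.1
Step 1: grad_x = 2*6*3.2004 = 38.4048, grad_y = 2*3*-4.6381 = -27.8286
  x_1 = 3.2004 - 0.1*38.4048 = -0.6401
  y_1 = -4.6381 - 0.1*-27.8286 = -1.8552
Step 2: grad_x = 2*6*-0.6401 = -7.681, grad_y = 2*3*-1.8552 = -11.1314
  x_2 = -0.6401 - 0.1*-7.681 = 0.128
  y_2 = -1.8552 - 0.1*-11.1314 = -0.7421
Step 3: grad_x = 2*6*0.128 = 1.5362, grad_y = 2*3*-0.7421 = -4.4526
  x_3 = 0.128 - 0.1*1.5362 = -0.0256
  y_3 = -0.7421 - 0.1*-4.4526 = -0.2968
Step 4: grad_x = 2*6*-0.0256 = -0.3072, grad_y = 2*3*-0.2968 = -1.781
  x_4 = -0.0256 - 0.1*-0.3072 = 0.0051
  y_4 = -0.2968 - 0.1*-1.781 = -0.1187
f(0.0051, -0.1187) = 6*0.0051^2 + 3*(-0.1187)^2 = 0.0425


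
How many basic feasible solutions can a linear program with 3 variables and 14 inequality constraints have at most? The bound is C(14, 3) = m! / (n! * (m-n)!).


Each vertex corresponds to some choice of n active constraints out of m, so the number of vertices is at most C(m, n) = m! / (n!(m-n)!).
m = 14, n = 3
Numerator: 14 * 13 * 12
Denominator: 3! = 6
C(14, 3) = 364


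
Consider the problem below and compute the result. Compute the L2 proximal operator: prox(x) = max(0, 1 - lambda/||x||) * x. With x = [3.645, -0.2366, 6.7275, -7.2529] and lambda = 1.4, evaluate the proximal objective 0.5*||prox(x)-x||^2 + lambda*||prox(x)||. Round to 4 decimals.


Step 1: Compute ||x||.
||x|| = 10.5454
Step 2: Compute scaling factor.
scale = max(0, 1 - 1.4/10.5454) = 0.8672
Step 3: prox(x) = [3.1611, -0.2052, 5.8344, -6.29]
||prox(x)|| = 9.1454
Step 4: Proximal objective.
0.5*||prox-x||^2 = 0.98
lambda*||prox|| = 12.8036
Total = 13.7836


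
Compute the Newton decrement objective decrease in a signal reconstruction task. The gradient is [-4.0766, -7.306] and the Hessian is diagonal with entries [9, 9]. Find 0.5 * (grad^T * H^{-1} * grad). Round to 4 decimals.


Step 1: H is diagonal, so H^(-1) * g = [-0.453, -0.8118].
Step 2: g^T H^(-1) g = sum_i g_i^2 / H_ii
  = (-4.0766)^2/9 + (-7.306)^2/9
  = 1.8465 + 5.9308 = 7.7774
Step 3: Objective decrease = 0.5 * g^T H^(-1) g = 3.8887


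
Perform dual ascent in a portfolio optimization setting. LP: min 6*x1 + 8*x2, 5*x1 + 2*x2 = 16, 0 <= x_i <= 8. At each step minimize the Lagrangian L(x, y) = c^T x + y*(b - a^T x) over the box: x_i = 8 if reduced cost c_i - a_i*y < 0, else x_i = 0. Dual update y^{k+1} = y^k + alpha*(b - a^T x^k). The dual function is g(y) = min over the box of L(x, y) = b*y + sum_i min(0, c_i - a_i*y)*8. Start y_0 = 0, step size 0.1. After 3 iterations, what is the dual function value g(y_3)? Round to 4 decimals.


Dual ascent for LP: min 6*x1 + 8*x2, 5*x1 + 2*x2 = 16, 0 <= x_i <= 8
Step 1: y^k = 0.0, reduced costs: (6.0, 8.0)
  x^k = (0.0, 0.0), subgradient = b - a^T x = 16.0
  y^{k+1} = 0.0 + 0.1*16.0 = 1.6
Step 2: y^k = 1.6, reduced costs: (-2.0, 4.8)
  x^k = (8.0, 0.0), subgradient = b - a^T x = -24.0
  y^{k+1} = 1.6 + 0.1*-24.0 = -0.8
Step 3: y^k = -0.8, reduced costs: (10.0, 9.6)
  x^k = (0.0, 0.0), subgradient = b - a^T x = 16.0
  y^{k+1} = -0.8 + 0.1*16.0 = 0.8
Dual objective at y_3 = 0.8: reduced costs (2.0, 6.4), box minimizer x = (0.0, 0.0)
g(y_3) = b*y + (c1 - a1*y)*x1 + (c2 - a2*y)*x2 = 16*0.8 + 2.0*0.0 + 6.4*0.0 = 12.8 + 0.0 + 0.0 = 12.8


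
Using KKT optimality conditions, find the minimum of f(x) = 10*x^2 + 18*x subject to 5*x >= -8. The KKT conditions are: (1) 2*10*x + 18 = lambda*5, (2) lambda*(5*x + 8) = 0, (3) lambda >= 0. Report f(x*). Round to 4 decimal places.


Step 1: Try lambda = 0 (constraint inactive).
Stationarity: 2*10*x + 18 = 0
x* = -18/(2*10) = -0.9
Check constraint: 5*-0.9 = -4.5 >= -8 -- satisfied.
Step 2: Compute optimal value.
f(x*) = 10*(-0.9)^2 + 18*(-0.9) = -8.1


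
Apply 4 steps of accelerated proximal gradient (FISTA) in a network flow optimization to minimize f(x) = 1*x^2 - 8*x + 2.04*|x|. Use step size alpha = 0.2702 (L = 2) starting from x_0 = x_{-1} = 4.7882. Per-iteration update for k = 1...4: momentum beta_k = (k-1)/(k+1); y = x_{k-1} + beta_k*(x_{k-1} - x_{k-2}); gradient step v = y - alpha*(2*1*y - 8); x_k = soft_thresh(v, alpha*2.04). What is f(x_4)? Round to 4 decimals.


FISTA on f(x) = 1*x^2 - 8*x + 2.04*|x|
L = 2, alpha = 0.2702
Iteration 1: beta = 0.0, y = 4.7882 + 0.0*(4.7882 - 4.7882) = 4.7882
  grad(y) = 1.5764, v = y - alpha*grad = 4.3623
  prox(v) = soft_thresh(4.3623, 0.5512) = 3.811
Iteration 2: beta = 0.3333, y = 3.811 + 0.3333*(3.811 - 4.7882) = 3.4853
  grad(y) = -1.0293, v = y - alpha*grad = 3.7635
  prox(v) = soft_thresh(3.7635, 0.5512) = 3.2123
Iteration 3: beta = 0.5, y = 3.2123 + 0.5*(3.2123 - 3.811) = 2.9129
  grad(y) = -2.1743, v = y - alpha*grad = 3.5003
  prox(v) = soft_thresh(3.5003, 0.5512) = 2.9491
Iteration 4: beta = 0.6, y = 2.9491 + 0.6*(2.9491 - 3.2123) = 2.7913
  grad(y) = -2.4175, v = y - alpha*grad = 3.4445
  prox(v) = soft_thresh(3.4445, 0.5512) = 2.8933
f(x_4) = 1*2.8933^2 - 8*2.8933 + 2.04*|2.8933| = -8.8729


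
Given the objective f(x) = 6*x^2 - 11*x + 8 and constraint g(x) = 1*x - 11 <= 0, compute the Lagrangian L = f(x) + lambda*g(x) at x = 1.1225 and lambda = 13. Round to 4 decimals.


Step 1: Evaluate f(x).
f(1.1225) = 6*1.1225^2 - 11*1.1225 + 8 = 3.2125
Step 2: Evaluate g(x).
g(1.1225) = 1*1.1225 - 11 = -9.8775
Step 3: Compute Lagrangian.
L = 3.2125 + 13*-9.8775 = -125.195


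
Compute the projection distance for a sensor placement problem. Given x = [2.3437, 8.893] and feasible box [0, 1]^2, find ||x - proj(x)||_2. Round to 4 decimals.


Project each component onto [0, 1].
clip(2.3437) = 1.0, clip(8.893) = 1.0
Projection = [1.0, 1.0]
Squared diffs: [1.8055, 62.2994]
Distance = sqrt(64.1049) = 8.0066


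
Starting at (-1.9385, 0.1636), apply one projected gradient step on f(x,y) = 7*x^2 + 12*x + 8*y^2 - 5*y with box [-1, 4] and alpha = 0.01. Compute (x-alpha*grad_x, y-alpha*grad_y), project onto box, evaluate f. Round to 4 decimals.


Step 1: Compute gradient at (-1.9385, 0.1636).
grad_x = 2*7*-1.9385 + 12 = -15.139
grad_y = 2*8*0.1636 - 5 = -2.3824
Step 2: Gradient step.
x_raw = -1.9385 - 0.01*-15.139 = -1.7871
y_raw = 0.1636 - 0.01*-2.3824 = 0.1874
Step 3: Project onto [-1, 4].
x_proj = clip(-1.7871) = -1.0
y_proj = clip(0.1874) = 0.1874
Step 4: Evaluate f.
f(-1.0, 0.1874) = -5.6561


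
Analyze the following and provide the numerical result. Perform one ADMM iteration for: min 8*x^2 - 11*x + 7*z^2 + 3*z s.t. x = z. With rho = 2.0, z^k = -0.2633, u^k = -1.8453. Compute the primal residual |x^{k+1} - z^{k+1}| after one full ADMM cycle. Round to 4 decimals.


ADMM iteration with rho = 2.0, z^k = -0.2633, u^k = -1.8453
Step 1: x-update.
Minimize 8*x^2 - 11*x + (2.0/2)*(x + 0.2633 - 1.8453)^2
FOC: (2*8 + 2.0)*x = 11 + 2.0*(-0.2633 + 1.8453)
x^{k+1} = 0.7869
Step 2: z-update.
Minimize 7*z^2 + 3*z + (2.0/2)*(0.7869 - z - 1.8453)^2
FOC: (2*7 + 2.0)*z = -3 + 2.0*(0.7869 - 1.8453)
z^{k+1} = -0.3198
Step 3: u-update.
u^{k+1} = -1.8453 + 0.7869 + 0.3198 = -0.7386
Step 4: Primal residual = |0.7869 + 0.3198| = 1.1067


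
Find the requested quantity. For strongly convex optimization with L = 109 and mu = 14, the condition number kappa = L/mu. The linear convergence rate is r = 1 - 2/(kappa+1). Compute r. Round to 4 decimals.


Step 1: Compute the condition number.
kappa = L/mu = 109/14 = 7.7857
Step 2: Compute the convergence rate.
r = 1 - 2/(kappa + 1) = 1 - 2*mu/(L + mu) = (L - mu)/(L + mu) = 95/123 = 0.7724


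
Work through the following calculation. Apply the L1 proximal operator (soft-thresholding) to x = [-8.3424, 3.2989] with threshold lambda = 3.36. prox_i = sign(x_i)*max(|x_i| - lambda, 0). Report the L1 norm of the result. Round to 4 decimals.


Soft-thresholding with lambda = 3.36:
prox(-8.3424) = sign(-8.3424)*max(|-8.3424| - 3.36, 0) = -4.9824
prox(3.2989) = sign(3.2989)*max(|3.2989| - 3.36, 0) = 0.0
prox(x) = [-4.9824, 0.0]
||prox(x)||_1 = 4.9824 + 0.0 = 4.9824


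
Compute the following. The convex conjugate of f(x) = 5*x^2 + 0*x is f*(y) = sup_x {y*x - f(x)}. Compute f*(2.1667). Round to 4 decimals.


f*(y) = sup_x {y*x - a*x^2 - b*x} = sup_x {(y-b)*x - a*x^2}
FOC: (y - b) - 2a*x = 0 => x* = (y - b)/(2a)
x* = (2.1667 - 0)/(2*5) = 0.2167
f*(2.1667) = (y-b)^2/(4a) = (2.1667 - 0)^2/(4*5)
= 4.6946/20 = 0.2347


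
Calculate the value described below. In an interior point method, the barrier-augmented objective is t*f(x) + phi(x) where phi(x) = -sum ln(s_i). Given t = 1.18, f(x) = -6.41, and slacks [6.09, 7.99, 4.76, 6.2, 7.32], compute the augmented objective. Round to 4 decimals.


Step 1: Compute log-barrier.
ln values: [1.8066, 2.0782, 1.5602, 1.8245, 1.9906]
phi = -(1.8066 + 2.0782 + 1.5602 + 1.8245 + 1.9906) = -9.2602
Step 2: Compute augmented objective.
t*f(x) = 1.18*-6.41 = -7.5638
Total = -7.5638 - 9.2602 = -16.824
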